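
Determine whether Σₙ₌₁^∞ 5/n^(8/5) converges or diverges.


p-series test: Σ c/n^p converges if p > 1, diverges if p ≤ 1 (constant c > 0 doesn't affect convergence).
p = 8/5
8/5 > 1 → CONVERGES

Converges (p = 8/5 > 1)


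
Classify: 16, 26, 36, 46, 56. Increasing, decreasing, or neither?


Differences: 10, 10, 10, 10
All differences > 0 → strictly INCREASING

Monotonically increasing


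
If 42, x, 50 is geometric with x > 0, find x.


GM = √(42×50) = √2100 = 45.8258

GM = 45.8258


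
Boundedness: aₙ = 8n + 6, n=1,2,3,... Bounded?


aₙ = 8n + 6 → as n→∞, aₙ→∞
No finite upper bound exists
The sequence is UNBOUNDED

Unbounded (aₙ → ∞ as n → ∞)


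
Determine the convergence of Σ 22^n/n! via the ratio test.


aₙ = 22^n/n!
a_{n+1}/aₙ = 22^(n+1)/(n+1)! × n!/22^n
= 22/(n+1)
L = lim(n→∞) 22/(n+1) = 0
L < 1 → series CONVERGES

Converges (ratio test: L = 0 < 1)


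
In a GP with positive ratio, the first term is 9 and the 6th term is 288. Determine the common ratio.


r^(n-1) = aₙ/a₁
r^5 = 288/9 = 32
r = 32^(1/5)
= 2

r = 2


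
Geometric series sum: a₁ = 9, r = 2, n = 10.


Sₙ = 9×(2^10 - 1)/(2 - 1)
= 9×(1024 - 1)/1
= 9×1023/1
= 9207

S_10 = 9207


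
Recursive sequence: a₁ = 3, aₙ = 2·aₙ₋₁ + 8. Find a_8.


Computing step by step:
a_1 = 3
a_2 = 14
a_3 = 36
a_4 = 80
a_5 = 168
a_6 = 344
a_7 = 696
a_8 = 1400


a_8 = 1400


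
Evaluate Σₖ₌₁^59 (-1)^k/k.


S = -1 + 1/2 - 1/3 + 1/4 - 1/5 + 1/6 - 1/7 + 1/8 ± ...
= -0.7015
(Full series converges to -ln(2) ≈ -0.6931)

S_59 = -0.7015


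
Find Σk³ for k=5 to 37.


Σₖ₌5^37 k³ = [37·38/2]² − [4·5/2]²
= 494209 − 100 = 494109

Σk³ = 494109


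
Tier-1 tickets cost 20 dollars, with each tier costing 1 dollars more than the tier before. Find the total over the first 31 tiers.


aₙ = 20 + (31-1)×1 = 50
Sₙ = n(a₁+aₙ)/2 = 31×(20+50)/2
= 31×70/2 = 1085

S_31 = 1085


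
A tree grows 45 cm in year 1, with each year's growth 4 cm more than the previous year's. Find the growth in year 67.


aₙ = a₁ + (n-1)d
= 45 + (67-1)×4
= 45 + 264
= 309

a_67 = 309


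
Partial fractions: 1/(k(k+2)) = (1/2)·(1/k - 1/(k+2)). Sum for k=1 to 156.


1/(k(k+2)) = (1/2)·(1/k - 1/(k+2)) (partial fractions)
Telescoping: Σ = (1/2)·(1 + 1/2 - 1/157 - 1/158) = 18447/24806

Sum = 18447/24806


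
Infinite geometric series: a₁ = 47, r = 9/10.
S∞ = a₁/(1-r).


S∞ = a₁/(1-r) = 47/(1 - 9/10)
= 47/(1/10)
= 470

S∞ = 470


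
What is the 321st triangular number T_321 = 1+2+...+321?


n(n+1)/2 = 321×322/2 = 103362/2 = 51681

Σk = 51681


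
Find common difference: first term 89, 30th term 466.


d = (aₙ - a₁)/(n-1)
= (466 - 89)/(30-1)
= 377/29 = 13

d = 13


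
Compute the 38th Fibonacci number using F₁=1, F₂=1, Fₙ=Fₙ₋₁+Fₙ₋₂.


Fibonacci sequence: 1, 1, 2, 3, 5, 8, 13, 21, 34, 55, 89, ...
F(38) = 39088169

F(38) = 39088169


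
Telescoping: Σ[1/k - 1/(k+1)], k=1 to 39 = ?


Telescoping: adjacent terms cancel.
= 1/1 - 1/40
= 1 - 1/40 = 39/40

Sum = 39/40


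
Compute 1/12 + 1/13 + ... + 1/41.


Σₖ₌12^41 1/k = 1/12 + 1/13 + 1/14 + ... + 1/41
= 40152353888049829/31294312819941600
≈ 1.2831

Sum = 40152353888049829/31294312819941600 ≈ 1.2831


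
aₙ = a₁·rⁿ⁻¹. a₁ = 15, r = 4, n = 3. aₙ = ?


aₙ = a₁·r^(n-1)
= 15×4^2
= 15×16
= 240

a_3 = 240


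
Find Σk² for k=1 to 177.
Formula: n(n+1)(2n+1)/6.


n = 177
n(n+1)(2n+1)/6 = 177×178×355/6
= 11184630/6 = 1864105

Σk² = 1864105


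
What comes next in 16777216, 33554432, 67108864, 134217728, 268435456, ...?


Pattern: powers of 2: 2ⁿ
Terms: 16777216, 33554432, 67108864, 134217728, 268435456
Next term = 536870912

Next term = 536870912


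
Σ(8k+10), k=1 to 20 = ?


Σ(8k+10) = 8·Σk + 10·n
= 8·210 + 10·20
= 1680 + 200 = 1880

Σ = 1880


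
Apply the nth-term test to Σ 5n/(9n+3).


lim(n→∞) 5n/(9n+3) = 5/9 = 5/9  (divide numerator and denominator by n)
lim aₙ = 5/9 ≠ 0 → series DIVERGES

Diverges (lim aₙ = 5/9 ≠ 0)


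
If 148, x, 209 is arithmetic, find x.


AM = (148 + 209)/2 = 357/2 = 178.5

AM = 178.5


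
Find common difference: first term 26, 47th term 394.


d = (aₙ - a₁)/(n-1)
= (394 - 26)/(47-1)
= 368/46 = 8

d = 8


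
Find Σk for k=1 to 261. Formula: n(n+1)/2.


n(n+1)/2 = 261×262/2 = 68382/2 = 34191

Σk = 34191


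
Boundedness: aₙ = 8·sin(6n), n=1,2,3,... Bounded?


For all n, -1 ≤ sin(6n) ≤ 1, so -8 ≤ 8·sin(6n) ≤ 8
Lower bound: -8, Upper bound: 8
The sequence IS bounded

Bounded (-8 ≤ aₙ ≤ 8)


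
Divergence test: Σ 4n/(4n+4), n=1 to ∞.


lim(n→∞) 4n/(4n+4) = 4/4 = 1  (divide numerator and denominator by n)
lim aₙ = 1 ≠ 0 → series DIVERGES

Diverges (lim aₙ = 1 ≠ 0)


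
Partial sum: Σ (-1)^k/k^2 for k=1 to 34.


S = -1 + 1/4 - 1/9 + 1/16 - 1/25 + 1/36 - 1/49 + 1/64 ± ...
= -0.822
(Full series converges to -π²/12 ≈ -0.8225)

S_34 = -0.822


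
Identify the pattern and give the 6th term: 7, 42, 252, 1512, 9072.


Pattern: geometric (r=6)
Terms: 7, 42, 252, 1512, 9072
Next term = 54432

Next term = 54432


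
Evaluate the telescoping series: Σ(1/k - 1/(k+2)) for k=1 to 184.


Telescoping with gap 2: two head and two tail terms survive.
= (1 + 1/2) - (1/185 + 1/186)
= 3/2 - 1/185 - 1/186 = 25622/17205

Sum = 25622/17205


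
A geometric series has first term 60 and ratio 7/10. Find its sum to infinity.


S∞ = a₁/(1-r) = 60/(1 - 7/10)
= 60/(3/10)
= 200

S∞ = 200


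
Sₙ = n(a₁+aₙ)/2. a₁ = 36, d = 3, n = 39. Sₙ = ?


aₙ = 36 + (39-1)×3 = 150
Sₙ = n(a₁+aₙ)/2 = 39×(36+150)/2
= 39×186/2 = 3627

S_39 = 3627


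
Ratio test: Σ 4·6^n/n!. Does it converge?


aₙ = 4·6^n/n!
a_{n+1}/aₙ = 6^(n+1)/(n+1)! × n!/6^n  (constant 4 cancels)
= 6/(n+1)
L = lim(n→∞) 6/(n+1) = 0
L < 1 → series CONVERGES

Converges (ratio test: L = 0 < 1)


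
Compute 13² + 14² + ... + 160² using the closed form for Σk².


Σₖ₌13^160 k² = Σₖ₌₁^160 k² − Σₖ₌₁^12 k²
= 160·161·321/6 − 12·13·25/6
= 1378160 − 650 = 1377510

Σk² = 1377510


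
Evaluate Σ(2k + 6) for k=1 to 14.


Σ(2k+6) = 2·Σk + 6·n
= 2·105 + 6·14
= 210 + 84 = 294

Σ = 294


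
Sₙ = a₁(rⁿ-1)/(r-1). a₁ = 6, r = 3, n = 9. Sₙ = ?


Sₙ = 6×(3^9 - 1)/(3 - 1)
= 6×(19683 - 1)/2
= 6×19682/2
= 59046

S_9 = 59046


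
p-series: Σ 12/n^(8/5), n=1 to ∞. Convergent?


p-series test: Σ c/n^p converges if p > 1, diverges if p ≤ 1 (constant c > 0 doesn't affect convergence).
p = 8/5
8/5 > 1 → CONVERGES

Converges (p = 8/5 > 1)


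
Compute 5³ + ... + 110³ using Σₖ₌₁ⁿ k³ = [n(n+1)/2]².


Σₖ₌5^110 k³ = [110·111/2]² − [4·5/2]²
= 37271025 − 100 = 37270925

Σk³ = 37270925


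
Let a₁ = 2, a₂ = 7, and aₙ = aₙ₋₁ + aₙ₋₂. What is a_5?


Computing iteratively: 2, 7, 9, 16, 25
a_5 = 25

a_5 = 25


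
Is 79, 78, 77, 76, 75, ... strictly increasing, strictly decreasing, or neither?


Differences: -1, -1, -1, -1
All differences < 0 → strictly DECREASING

Monotonically decreasing


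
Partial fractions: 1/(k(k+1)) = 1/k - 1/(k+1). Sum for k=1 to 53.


1/(k(k+1)) = 1/k - 1/(k+1) (partial fractions)
Telescoping: Σ = 1 - 1/54 = 53/54

Sum = 53/54


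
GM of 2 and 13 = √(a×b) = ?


GM = √(2×13) = √26 = 5.099

GM = 5.099


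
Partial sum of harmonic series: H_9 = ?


H_9 = 1/1 + 1/2 + 1/3 + 1/4 + 1/5 + 1/6 + 1/7 + 1/8 + 1/9
= 7129/2520
≈ 2.829

H_9 = 7129/2520 ≈ 2.829


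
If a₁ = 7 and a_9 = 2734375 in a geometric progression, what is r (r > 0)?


r^(n-1) = aₙ/a₁
r^8 = 2734375/7 = 390625
r = 390625^(1/8)
= ±5; taking r > 0 gives r = 5

r = 5


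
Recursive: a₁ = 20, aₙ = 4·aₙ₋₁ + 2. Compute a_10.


Computing step by step:
a_1 = 20
a_2 = 82
a_3 = 330
a_4 = 1322
a_5 = 5290
a_6 = 21162
a_7 = 84650
a_8 = 338602
a_9 = 1354410
a_10 = 5417642


a_10 = 5417642


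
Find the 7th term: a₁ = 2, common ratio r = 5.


aₙ = a₁·r^(n-1)
= 2×5^6
= 2×15625
= 31250

a_7 = 31250


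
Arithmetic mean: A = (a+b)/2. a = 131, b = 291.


AM = (131 + 291)/2 = 422/2 = 211

AM = 211


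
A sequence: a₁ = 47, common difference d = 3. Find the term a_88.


aₙ = a₁ + (n-1)d
= 47 + (88-1)×3
= 47 + 261
= 308

a_88 = 308


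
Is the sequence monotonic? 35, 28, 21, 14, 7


Differences: -7, -7, -7, -7
All differences < 0 → strictly DECREASING

Monotonically decreasing


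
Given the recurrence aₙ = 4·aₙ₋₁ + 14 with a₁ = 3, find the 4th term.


Computing step by step:
a_1 = 3
a_2 = 26
a_3 = 118
a_4 = 486


a_4 = 486


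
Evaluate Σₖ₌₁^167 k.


n(n+1)/2 = 167×168/2 = 28056/2 = 14028

Σk = 14028


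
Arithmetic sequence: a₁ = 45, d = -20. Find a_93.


aₙ = a₁ + (n-1)d
= 45 + (93-1)×-20
= 45 - 1840
= -1795

a_93 = -1795


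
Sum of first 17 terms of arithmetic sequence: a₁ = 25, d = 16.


aₙ = 25 + (17-1)×16 = 281
Sₙ = n(a₁+aₙ)/2 = 17×(25+281)/2
= 17×306/2 = 2601

S_17 = 2601


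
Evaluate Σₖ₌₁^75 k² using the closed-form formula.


n = 75
n(n+1)(2n+1)/6 = 75×76×151/6
= 860700/6 = 143450

Σk² = 143450


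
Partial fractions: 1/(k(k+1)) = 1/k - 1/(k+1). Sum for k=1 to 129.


1/(k(k+1)) = 1/k - 1/(k+1) (partial fractions)
Telescoping: Σ = 1 - 1/130 = 129/130

Sum = 129/130


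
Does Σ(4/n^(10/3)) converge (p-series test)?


p-series test: Σ c/n^p converges if p > 1, diverges if p ≤ 1 (constant c > 0 doesn't affect convergence).
p = 10/3
10/3 > 1 → CONVERGES

Converges (p = 10/3 > 1)


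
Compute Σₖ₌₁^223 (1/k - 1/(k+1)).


Telescoping: adjacent terms cancel.
= 1/1 - 1/224
= 1 - 1/224 = 223/224

Sum = 223/224


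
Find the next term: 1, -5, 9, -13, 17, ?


Pattern: alternating sign, magnitude arithmetic (d=4)
Terms: 1, -5, 9, -13, 17
Next term = -21

Next term = -21


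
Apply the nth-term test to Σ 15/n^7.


lim(n→∞) 15/n^7 = 0
lim aₙ = 0 → nth-term test is INCONCLUSIVE
(Need other tests; this is actually a convergent p-series with p=7 > 1)

Inconclusive (lim aₙ = 0; need another test)


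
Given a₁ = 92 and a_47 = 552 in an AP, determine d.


d = (aₙ - a₁)/(n-1)
= (552 - 92)/(47-1)
= 460/46 = 10

d = 10


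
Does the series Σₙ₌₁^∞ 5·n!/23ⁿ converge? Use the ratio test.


aₙ = 5·n!/23^n
a_{n+1}/aₙ = (n+1)!/23^(n+1) × 23^n/n!  (constant 5 cancels)
= (n+1)/23
L = lim(n→∞) (n+1)/23 = ∞
L > 1 → series DIVERGES

Diverges (ratio test: L = ∞ > 1)


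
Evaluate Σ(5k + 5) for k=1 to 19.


Σ(5k+5) = 5·Σk + 5·n
= 5·190 + 5·19
= 950 + 95 = 1045

Σ = 1045


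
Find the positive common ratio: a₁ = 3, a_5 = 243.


r^(n-1) = aₙ/a₁
r^4 = 243/3 = 81
r = 81^(1/4)
= ±3; taking r > 0 gives r = 3

r = 3


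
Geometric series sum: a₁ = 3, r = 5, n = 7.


Sₙ = 3×(5^7 - 1)/(5 - 1)
= 3×(78125 - 1)/4
= 3×78124/4
= 58593

S_7 = 58593


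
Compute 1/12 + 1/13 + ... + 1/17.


Σₖ₌12^17 1/k = 1/12 + 1/13 + 1/14 + 1/15 + 1/16 + 1/17
= 51939/123760
≈ 0.4197

Sum = 51939/123760 ≈ 0.4197


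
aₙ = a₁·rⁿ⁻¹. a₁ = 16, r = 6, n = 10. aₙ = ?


aₙ = a₁·r^(n-1)
= 16×6^9
= 16×10077696
= 161243136

a_10 = 161243136


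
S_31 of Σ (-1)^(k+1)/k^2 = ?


S = 1 - 1/4 + 1/9 - 1/16 + 1/25 - 1/36 + 1/49 - 1/64 ± ...
= 0.823
(Full series converges to +π²/12 ≈ +0.8225)

S_31 = 0.823


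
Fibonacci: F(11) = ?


Fibonacci sequence: 1, 1, 2, 3, 5, 8, 13, 21, 34, 55, 89
F(11) = 89

F(11) = 89


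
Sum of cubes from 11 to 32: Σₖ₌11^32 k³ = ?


Σₖ₌11^32 k³ = [32·33/2]² − [10·11/2]²
= 278784 − 3025 = 275759

Σk³ = 275759


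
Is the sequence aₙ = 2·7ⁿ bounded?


aₙ = 2·7ⁿ → as n→∞, aₙ→∞ (since base 7 > 1)
No finite upper bound exists
The sequence is UNBOUNDED

Unbounded (aₙ → ∞ as n → ∞)


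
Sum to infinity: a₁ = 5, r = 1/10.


S∞ = a₁/(1-r) = 5/(1 - 1/10)
= 5/(9/10)
= 50/9

S∞ = 50/9


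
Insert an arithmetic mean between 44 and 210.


AM = (44 + 210)/2 = 254/2 = 127

AM = 127


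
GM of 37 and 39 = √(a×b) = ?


GM = √(37×39) = √1443 = 37.9868

GM = 37.9868


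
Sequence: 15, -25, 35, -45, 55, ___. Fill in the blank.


Pattern: alternating sign, magnitude arithmetic (d=10)
Terms: 15, -25, 35, -45, 55
Next term = -65

Next term = -65


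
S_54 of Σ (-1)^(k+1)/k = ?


S = 1 - 1/2 + 1/3 - 1/4 + 1/5 - 1/6 + 1/7 - 1/8 ± ...
= 0.684
(Full series converges to +ln(2) ≈ +0.6931)

S_54 = 0.684


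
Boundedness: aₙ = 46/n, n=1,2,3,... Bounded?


a₁ = 46, a₂ = 46/2, a₃ = 46/3, ...
0 < aₙ ≤ 46 for all n ≥ 1
Lower bound: 0, Upper bound: 46
The sequence IS bounded

Bounded (0 < aₙ ≤ 46)


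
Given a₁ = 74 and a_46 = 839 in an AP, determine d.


d = (aₙ - a₁)/(n-1)
= (839 - 74)/(46-1)
= 765/45 = 17

d = 17


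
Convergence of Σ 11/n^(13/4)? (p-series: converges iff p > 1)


p-series test: Σ c/n^p converges if p > 1, diverges if p ≤ 1 (constant c > 0 doesn't affect convergence).
p = 13/4
13/4 > 1 → CONVERGES

Converges (p = 13/4 > 1)


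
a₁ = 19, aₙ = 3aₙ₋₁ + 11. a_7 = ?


Computing step by step:
a_1 = 19
a_2 = 68
a_3 = 215
a_4 = 656
a_5 = 1979
a_6 = 5948
a_7 = 17855


a_7 = 17855


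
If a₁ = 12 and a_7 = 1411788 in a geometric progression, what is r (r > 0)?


r^(n-1) = aₙ/a₁
r^6 = 1411788/12 = 117649
r = 117649^(1/6)
= ±7; taking r > 0 gives r = 7

r = 7


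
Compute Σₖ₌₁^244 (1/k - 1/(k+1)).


Telescoping: adjacent terms cancel.
= 1/1 - 1/245
= 1 - 1/245 = 244/245

Sum = 244/245


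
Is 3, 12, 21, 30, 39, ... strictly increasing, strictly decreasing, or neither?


Differences: 9, 9, 9, 9
All differences > 0 → strictly INCREASING

Monotonically increasing


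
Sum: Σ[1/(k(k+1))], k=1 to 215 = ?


1/(k(k+1)) = 1/k - 1/(k+1) (partial fractions)
Telescoping: Σ = 1 - 1/216 = 215/216

Sum = 215/216


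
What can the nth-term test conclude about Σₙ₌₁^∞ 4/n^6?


lim(n→∞) 4/n^6 = 0
lim aₙ = 0 → nth-term test is INCONCLUSIVE
(Need other tests; this is actually a convergent p-series with p=6 > 1)

Inconclusive (lim aₙ = 0; need another test)


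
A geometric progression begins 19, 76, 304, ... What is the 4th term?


aₙ = a₁·r^(n-1)
= 19×4^3
= 19×64
= 1216

a_4 = 1216


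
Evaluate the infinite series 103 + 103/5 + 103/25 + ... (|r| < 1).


S∞ = a₁/(1-r) = 103/(1 - 1/5)
= 103/(4/5)
= 515/4

S∞ = 515/4


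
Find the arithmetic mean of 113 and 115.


AM = (113 + 115)/2 = 228/2 = 114

AM = 114


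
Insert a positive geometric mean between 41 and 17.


GM = √(41×17) = √697 = 26.4008

GM = 26.4008


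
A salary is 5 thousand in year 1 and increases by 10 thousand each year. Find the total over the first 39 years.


aₙ = 5 + (39-1)×10 = 385
Sₙ = n(a₁+aₙ)/2 = 39×(5+385)/2
= 39×390/2 = 7605

S_39 = 7605


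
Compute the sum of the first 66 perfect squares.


n = 66
n(n+1)(2n+1)/6 = 66×67×133/6
= 588126/6 = 98021

Σk² = 98021


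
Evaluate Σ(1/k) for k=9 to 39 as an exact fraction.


Σₖ₌9^39 1/k = 1/9 + 1/10 + 1/11 + ... + 1/39
= 106559278991299/69388720221600
≈ 1.5357

Sum = 106559278991299/69388720221600 ≈ 1.5357


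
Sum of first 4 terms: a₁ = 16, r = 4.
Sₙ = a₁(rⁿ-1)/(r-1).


Sₙ = 16×(4^4 - 1)/(4 - 1)
= 16×(256 - 1)/3
= 16×255/3
= 1360

S_4 = 1360


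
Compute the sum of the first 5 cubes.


n(n+1)/2 = 5×6/2 = 15
Σk³ = 15² = 225

Σk³ = 225


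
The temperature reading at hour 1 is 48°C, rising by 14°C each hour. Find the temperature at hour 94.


aₙ = a₁ + (n-1)d
= 48 + (94-1)×14
= 48 + 1302
= 1350

a_94 = 1350


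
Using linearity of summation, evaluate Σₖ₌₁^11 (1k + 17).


Σ(1k+17) = 1·Σk + 17·n
= 1·66 + 17·11
= 66 + 187 = 253

Σ = 253


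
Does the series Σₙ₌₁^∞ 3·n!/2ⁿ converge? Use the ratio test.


aₙ = 3·n!/2^n
a_{n+1}/aₙ = (n+1)!/2^(n+1) × 2^n/n!  (constant 3 cancels)
= (n+1)/2
L = lim(n→∞) (n+1)/2 = ∞
L > 1 → series DIVERGES

Diverges (ratio test: L = ∞ > 1)


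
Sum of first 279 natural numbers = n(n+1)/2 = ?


n(n+1)/2 = 279×280/2 = 78120/2 = 39060

Σk = 39060


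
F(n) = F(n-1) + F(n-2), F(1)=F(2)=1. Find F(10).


Fibonacci sequence: 1, 1, 2, 3, 5, 8, 13, 21, 34, 55
F(10) = 55

F(10) = 55


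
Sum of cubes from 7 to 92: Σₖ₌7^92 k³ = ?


Σₖ₌7^92 k³ = [92·93/2]² − [6·7/2]²
= 18301284 − 441 = 18300843

Σk³ = 18300843


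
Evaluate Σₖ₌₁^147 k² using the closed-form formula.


n = 147
n(n+1)(2n+1)/6 = 147×148×295/6
= 6418020/6 = 1069670

Σk² = 1069670


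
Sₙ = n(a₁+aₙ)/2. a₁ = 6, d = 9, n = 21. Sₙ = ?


aₙ = 6 + (21-1)×9 = 186
Sₙ = n(a₁+aₙ)/2 = 21×(6+186)/2
= 21×192/2 = 2016

S_21 = 2016


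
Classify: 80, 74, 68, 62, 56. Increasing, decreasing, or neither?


Differences: -6, -6, -6, -6
All differences < 0 → strictly DECREASING

Monotonically decreasing


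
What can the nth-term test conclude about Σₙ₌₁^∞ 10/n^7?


lim(n→∞) 10/n^7 = 0
lim aₙ = 0 → nth-term test is INCONCLUSIVE
(Need other tests; this is actually a convergent p-series with p=7 > 1)

Inconclusive (lim aₙ = 0; need another test)


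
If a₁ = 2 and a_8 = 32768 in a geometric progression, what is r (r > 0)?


r^(n-1) = aₙ/a₁
r^7 = 32768/2 = 16384
r = 16384^(1/7)
= 4

r = 4


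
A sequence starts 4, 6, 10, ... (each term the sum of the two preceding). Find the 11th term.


Computing iteratively: 4, 6, 10, 16, 26, 42, 68, 110, 178, 288, 466
a_11 = 466

a_11 = 466


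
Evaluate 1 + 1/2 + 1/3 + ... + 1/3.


H_3 = 1/1 + 1/2 + 1/3
= 11/6
≈ 1.8333

H_3 = 11/6 ≈ 1.8333


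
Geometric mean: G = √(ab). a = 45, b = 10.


GM = √(45×10) = √450 = 21.2132

GM = 21.2132


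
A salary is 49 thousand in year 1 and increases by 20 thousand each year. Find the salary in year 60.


aₙ = a₁ + (n-1)d
= 49 + (60-1)×20
= 49 + 1180
= 1229

a_60 = 1229


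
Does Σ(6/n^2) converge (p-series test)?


p-series test: Σ c/n^p converges if p > 1, diverges if p ≤ 1 (constant c > 0 doesn't affect convergence).
p = 2
2 > 1 → CONVERGES

Converges (p = 2 > 1)


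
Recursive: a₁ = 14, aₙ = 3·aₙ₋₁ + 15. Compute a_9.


Computing step by step:
a_1 = 14
a_2 = 57
a_3 = 186
a_4 = 573
a_5 = 1734
a_6 = 5217
a_7 = 15666
a_8 = 47013
a_9 = 141054


a_9 = 141054


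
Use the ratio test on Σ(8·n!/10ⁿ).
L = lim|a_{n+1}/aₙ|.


aₙ = 8·n!/10^n
a_{n+1}/aₙ = (n+1)!/10^(n+1) × 10^n/n!  (constant 8 cancels)
= (n+1)/10
L = lim(n→∞) (n+1)/10 = ∞
L > 1 → series DIVERGES

Diverges (ratio test: L = ∞ > 1)


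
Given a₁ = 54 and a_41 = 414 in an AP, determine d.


d = (aₙ - a₁)/(n-1)
= (414 - 54)/(41-1)
= 360/40 = 9

d = 9


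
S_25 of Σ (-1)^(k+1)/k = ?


S = 1 - 1/2 + 1/3 - 1/4 + 1/5 - 1/6 + 1/7 - 1/8 ± ...
= 0.7127
(Full series converges to +ln(2) ≈ +0.6931)

S_25 = 0.7127


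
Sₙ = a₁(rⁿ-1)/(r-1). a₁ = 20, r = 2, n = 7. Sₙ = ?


Sₙ = 20×(2^7 - 1)/(2 - 1)
= 20×(128 - 1)/1
= 20×127/1
= 2540

S_7 = 2540


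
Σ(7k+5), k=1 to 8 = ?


Σ(7k+5) = 7·Σk + 5·n
= 7·36 + 5·8
= 252 + 40 = 292

Σ = 292


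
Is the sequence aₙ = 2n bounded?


aₙ = 2n → as n→∞, aₙ→∞
No finite upper bound exists
The sequence is UNBOUNDED

Unbounded (aₙ → ∞ as n → ∞)


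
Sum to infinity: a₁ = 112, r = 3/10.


S∞ = a₁/(1-r) = 112/(1 - 3/10)
= 112/(7/10)
= 160

S∞ = 160


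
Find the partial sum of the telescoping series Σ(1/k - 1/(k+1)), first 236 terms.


Telescoping: adjacent terms cancel.
= 1/1 - 1/237
= 1 - 1/237 = 236/237

Sum = 236/237


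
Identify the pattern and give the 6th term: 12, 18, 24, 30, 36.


Pattern: arithmetic (d=6)
Terms: 12, 18, 24, 30, 36
Next term = 42

Next term = 42


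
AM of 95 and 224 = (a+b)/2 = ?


AM = (95 + 224)/2 = 319/2 = 159.5

AM = 159.5


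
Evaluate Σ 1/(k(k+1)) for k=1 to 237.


1/(k(k+1)) = 1/k - 1/(k+1) (partial fractions)
Telescoping: Σ = 1 - 1/238 = 237/238

Sum = 237/238


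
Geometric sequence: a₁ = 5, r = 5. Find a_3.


aₙ = a₁·r^(n-1)
= 5×5^2
= 5×25
= 125

a_3 = 125


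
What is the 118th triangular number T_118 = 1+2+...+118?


n(n+1)/2 = 118×119/2 = 14042/2 = 7021

Σk = 7021


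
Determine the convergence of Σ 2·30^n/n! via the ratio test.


aₙ = 2·30^n/n!
a_{n+1}/aₙ = 30^(n+1)/(n+1)! × n!/30^n  (constant 2 cancels)
= 30/(n+1)
L = lim(n→∞) 30/(n+1) = 0
L < 1 → series CONVERGES

Converges (ratio test: L = 0 < 1)


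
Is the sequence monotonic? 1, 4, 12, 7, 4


Differences: 3, 8, -5, -3
Difference at position 1 is +3 (> 0) but position 3 is -5 (< 0) — sequence both rises and falls
→ NOT monotonic

Not monotonic


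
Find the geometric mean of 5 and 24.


GM = √(5×24) = √120 = 10.9545

GM = 10.9545


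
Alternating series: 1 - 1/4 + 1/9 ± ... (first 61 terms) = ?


S = 1 - 1/4 + 1/9 - 1/16 + 1/25 - 1/36 + 1/49 - 1/64 ± ...
= 0.8226
(Full series converges to +π²/12 ≈ +0.8225)

S_61 = 0.8226


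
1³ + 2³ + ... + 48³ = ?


n(n+1)/2 = 48×49/2 = 1176
Σk³ = 1176² = 1382976

Σk³ = 1382976


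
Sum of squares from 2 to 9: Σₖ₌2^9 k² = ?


Σₖ₌2^9 k² = Σₖ₌₁^9 k² − Σₖ₌₁^1 k²
= 9·10·19/6 − 1·2·3/6
= 285 − 1 = 284

Σk² = 284


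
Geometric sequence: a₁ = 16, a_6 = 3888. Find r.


r^(n-1) = aₙ/a₁
r^5 = 3888/16 = 243
r = 243^(1/5)
= 3

r = 3


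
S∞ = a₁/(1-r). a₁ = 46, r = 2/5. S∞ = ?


S∞ = a₁/(1-r) = 46/(1 - 2/5)
= 46/(3/5)
= 230/3

S∞ = 230/3


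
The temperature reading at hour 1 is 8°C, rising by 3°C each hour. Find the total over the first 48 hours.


aₙ = 8 + (48-1)×3 = 149
Sₙ = n(a₁+aₙ)/2 = 48×(8+149)/2
= 48×157/2 = 3768

S_48 = 3768


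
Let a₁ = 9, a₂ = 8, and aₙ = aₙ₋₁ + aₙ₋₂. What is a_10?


Computing iteratively: 9, 8, 17, 25, 42, 67, 109, 176, 285, 461
a_10 = 461

a_10 = 461


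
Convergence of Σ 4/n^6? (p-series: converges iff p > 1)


p-series test: Σ c/n^p converges if p > 1, diverges if p ≤ 1 (constant c > 0 doesn't affect convergence).
p = 6
6 > 1 → CONVERGES

Converges (p = 6 > 1)


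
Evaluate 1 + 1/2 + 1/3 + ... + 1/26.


H_26 = 1/1 + 1/2 + 1/3 + ... + 1/26
= 34395742267/8923714800
≈ 3.8544

H_26 = 34395742267/8923714800 ≈ 3.8544


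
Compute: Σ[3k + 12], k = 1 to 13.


Σ(3k+12) = 3·Σk + 12·n
= 3·91 + 12·13
= 273 + 156 = 429

Σ = 429


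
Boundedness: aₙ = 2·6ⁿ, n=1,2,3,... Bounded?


aₙ = 2·6ⁿ → as n→∞, aₙ→∞ (since base 6 > 1)
No finite upper bound exists
The sequence is UNBOUNDED

Unbounded (aₙ → ∞ as n → ∞)


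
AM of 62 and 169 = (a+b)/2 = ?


AM = (62 + 169)/2 = 231/2 = 115.5

AM = 115.5


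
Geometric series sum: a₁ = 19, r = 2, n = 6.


Sₙ = 19×(2^6 - 1)/(2 - 1)
= 19×(64 - 1)/1
= 19×63/1
= 1197

S_6 = 1197


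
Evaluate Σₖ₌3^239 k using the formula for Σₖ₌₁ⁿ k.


Σₖ₌3^239 k = Σₖ₌₁^239 k − Σₖ₌₁^2 k
= 239·240/2 − 2·3/2
= 28680 − 3 = 28677

Σk = 28677


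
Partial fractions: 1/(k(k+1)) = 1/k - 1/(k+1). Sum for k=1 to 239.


1/(k(k+1)) = 1/k - 1/(k+1) (partial fractions)
Telescoping: Σ = 1 - 1/240 = 239/240

Sum = 239/240


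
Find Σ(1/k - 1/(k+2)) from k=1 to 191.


Telescoping with gap 2: two head and two tail terms survive.
= (1 + 1/2) - (1/192 + 1/193)
= 3/2 - 1/192 - 1/193 = 55199/37056

Sum = 55199/37056


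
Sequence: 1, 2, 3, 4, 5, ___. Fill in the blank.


Pattern: arithmetic (d=1)
Terms: 1, 2, 3, 4, 5
Next term = 6

Next term = 6


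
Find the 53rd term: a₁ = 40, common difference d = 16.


aₙ = a₁ + (n-1)d
= 40 + (53-1)×16
= 40 + 832
= 872

a_53 = 872


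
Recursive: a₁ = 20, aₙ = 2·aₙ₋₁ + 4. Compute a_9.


Computing step by step:
a_1 = 20
a_2 = 44
a_3 = 92
a_4 = 188
a_5 = 380
a_6 = 764
a_7 = 1532
a_8 = 3068
a_9 = 6140


a_9 = 6140


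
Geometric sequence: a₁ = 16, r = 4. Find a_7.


aₙ = a₁·r^(n-1)
= 16×4^6
= 16×4096
= 65536

a_7 = 65536


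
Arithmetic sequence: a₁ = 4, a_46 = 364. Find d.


d = (aₙ - a₁)/(n-1)
= (364 - 4)/(46-1)
= 360/45 = 8

d = 8


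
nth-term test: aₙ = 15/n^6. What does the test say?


lim(n→∞) 15/n^6 = 0
lim aₙ = 0 → nth-term test is INCONCLUSIVE
(Need other tests; this is actually a convergent p-series with p=6 > 1)

Inconclusive (lim aₙ = 0; need another test)


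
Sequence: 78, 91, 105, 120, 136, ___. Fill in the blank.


Pattern: triangular numbers: n(n+1)/2
Terms: 78, 91, 105, 120, 136
Next term = 153

Next term = 153


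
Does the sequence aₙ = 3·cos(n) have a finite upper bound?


For all n, -1 ≤ cos(n) ≤ 1, so -3 ≤ 3·cos(n) ≤ 3
Lower bound: -3, Upper bound: 3
The sequence IS bounded

Bounded (-3 ≤ aₙ ≤ 3)


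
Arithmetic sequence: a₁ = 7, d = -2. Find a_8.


aₙ = a₁ + (n-1)d
= 7 + (8-1)×-2
= 7 - 14
= -7

a_8 = -7


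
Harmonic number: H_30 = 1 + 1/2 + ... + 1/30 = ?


H_30 = 1/1 + 1/2 + 1/3 + ... + 1/30
= 9304682830147/2329089562800
≈ 3.995

H_30 = 9304682830147/2329089562800 ≈ 3.995


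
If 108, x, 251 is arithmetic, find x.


AM = (108 + 251)/2 = 359/2 = 179.5

AM = 179.5


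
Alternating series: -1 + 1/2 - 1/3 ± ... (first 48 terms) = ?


S = -1 + 1/2 - 1/3 + 1/4 - 1/5 + 1/6 - 1/7 + 1/8 ± ...
= -0.6828
(Full series converges to -ln(2) ≈ -0.6931)

S_48 = -0.6828


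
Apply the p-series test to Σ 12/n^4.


p-series test: Σ c/n^p converges if p > 1, diverges if p ≤ 1 (constant c > 0 doesn't affect convergence).
p = 4
4 > 1 → CONVERGES

Converges (p = 4 > 1)


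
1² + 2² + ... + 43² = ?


n = 43
n(n+1)(2n+1)/6 = 43×44×87/6
= 164604/6 = 27434

Σk² = 27434


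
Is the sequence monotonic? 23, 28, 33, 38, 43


Differences: 5, 5, 5, 5
All differences > 0 → strictly INCREASING

Monotonically increasing


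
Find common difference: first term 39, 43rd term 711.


d = (aₙ - a₁)/(n-1)
= (711 - 39)/(43-1)
= 672/42 = 16

d = 16


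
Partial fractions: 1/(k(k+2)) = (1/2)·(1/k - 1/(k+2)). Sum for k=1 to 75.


1/(k(k+2)) = (1/2)·(1/k - 1/(k+2)) (partial fractions)
Telescoping: Σ = (1/2)·(1 + 1/2 - 1/76 - 1/77) = 8625/11704

Sum = 8625/11704


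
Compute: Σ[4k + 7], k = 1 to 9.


Σ(4k+7) = 4·Σk + 7·n
= 4·45 + 7·9
= 180 + 63 = 243

Σ = 243


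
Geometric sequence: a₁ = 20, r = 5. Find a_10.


aₙ = a₁·r^(n-1)
= 20×5^9
= 20×1953125
= 39062500

a_10 = 39062500


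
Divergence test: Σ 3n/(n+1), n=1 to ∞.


lim(n→∞) 3n/(n+1) = 3/1 = 3  (divide numerator and denominator by n)
lim aₙ = 3 ≠ 0 → series DIVERGES

Diverges (lim aₙ = 3 ≠ 0)


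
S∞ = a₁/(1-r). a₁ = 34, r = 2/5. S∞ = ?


S∞ = a₁/(1-r) = 34/(1 - 2/5)
= 34/(3/5)
= 170/3

S∞ = 170/3


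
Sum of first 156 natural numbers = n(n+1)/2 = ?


n(n+1)/2 = 156×157/2 = 24492/2 = 12246

Σk = 12246


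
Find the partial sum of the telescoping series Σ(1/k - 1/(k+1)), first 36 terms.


Telescoping: adjacent terms cancel.
= 1/1 - 1/37
= 1 - 1/37 = 36/37

Sum = 36/37


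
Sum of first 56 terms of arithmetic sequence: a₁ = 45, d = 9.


aₙ = 45 + (56-1)×9 = 540
Sₙ = n(a₁+aₙ)/2 = 56×(45+540)/2
= 56×585/2 = 16380

S_56 = 16380


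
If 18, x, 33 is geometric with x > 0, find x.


GM = √(18×33) = √594 = 24.3721

GM = 24.3721


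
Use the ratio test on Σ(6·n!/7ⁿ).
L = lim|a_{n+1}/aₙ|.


aₙ = 6·n!/7^n
a_{n+1}/aₙ = (n+1)!/7^(n+1) × 7^n/n!  (constant 6 cancels)
= (n+1)/7
L = lim(n→∞) (n+1)/7 = ∞
L > 1 → series DIVERGES

Diverges (ratio test: L = ∞ > 1)


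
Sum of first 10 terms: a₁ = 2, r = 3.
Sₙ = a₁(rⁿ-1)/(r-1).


Sₙ = 2×(3^10 - 1)/(3 - 1)
= 2×(59049 - 1)/2
= 2×59048/2
= 59048

S_10 = 59048


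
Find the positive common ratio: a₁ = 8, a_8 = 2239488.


r^(n-1) = aₙ/a₁
r^7 = 2239488/8 = 279936
r = 279936^(1/7)
= 6

r = 6


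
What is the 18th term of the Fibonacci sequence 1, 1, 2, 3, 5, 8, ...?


Fibonacci sequence: 1, 1, 2, 3, 5, 8, 13, 21, 34, 55, 89, ...
F(18) = 2584

F(18) = 2584


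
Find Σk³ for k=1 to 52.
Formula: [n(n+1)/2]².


n(n+1)/2 = 52×53/2 = 1378
Σk³ = 1378² = 1898884

Σk³ = 1898884


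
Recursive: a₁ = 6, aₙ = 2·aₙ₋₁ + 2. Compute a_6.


Computing step by step:
a_1 = 6
a_2 = 14
a_3 = 30
a_4 = 62
a_5 = 126
a_6 = 254


a_6 = 254


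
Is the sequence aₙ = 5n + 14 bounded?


aₙ = 5n + 14 → as n→∞, aₙ→∞
No finite upper bound exists
The sequence is UNBOUNDED

Unbounded (aₙ → ∞ as n → ∞)


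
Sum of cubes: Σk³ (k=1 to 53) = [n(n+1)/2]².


n(n+1)/2 = 53×54/2 = 1431
Σk³ = 1431² = 2047761

Σk³ = 2047761


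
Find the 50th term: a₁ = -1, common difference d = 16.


aₙ = a₁ + (n-1)d
= -1 + (50-1)×16
= -1 + 784
= 783

a_50 = 783


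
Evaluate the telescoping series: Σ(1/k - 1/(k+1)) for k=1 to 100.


Telescoping: adjacent terms cancel.
= 1/1 - 1/101
= 1 - 1/101 = 100/101

Sum = 100/101


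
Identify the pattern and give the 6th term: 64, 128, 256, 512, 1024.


Pattern: powers of 2: 2ⁿ
Terms: 64, 128, 256, 512, 1024
Next term = 2048

Next term = 2048


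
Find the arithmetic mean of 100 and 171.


AM = (100 + 171)/2 = 271/2 = 135.5

AM = 135.5


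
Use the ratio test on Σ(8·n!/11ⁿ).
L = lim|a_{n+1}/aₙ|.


aₙ = 8·n!/11^n
a_{n+1}/aₙ = (n+1)!/11^(n+1) × 11^n/n!  (constant 8 cancels)
= (n+1)/11
L = lim(n→∞) (n+1)/11 = ∞
L > 1 → series DIVERGES

Diverges (ratio test: L = ∞ > 1)


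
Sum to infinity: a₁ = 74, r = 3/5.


S∞ = a₁/(1-r) = 74/(1 - 3/5)
= 74/(2/5)
= 185

S∞ = 185


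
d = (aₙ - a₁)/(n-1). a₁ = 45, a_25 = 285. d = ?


d = (aₙ - a₁)/(n-1)
= (285 - 45)/(25-1)
= 240/24 = 10

d = 10


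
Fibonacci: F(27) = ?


Fibonacci sequence: 1, 1, 2, 3, 5, 8, 13, 21, 34, 55, 89, ...
F(27) = 196418

F(27) = 196418


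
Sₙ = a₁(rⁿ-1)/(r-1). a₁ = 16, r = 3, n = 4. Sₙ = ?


Sₙ = 16×(3^4 - 1)/(3 - 1)
= 16×(81 - 1)/2
= 16×80/2
= 640

S_4 = 640


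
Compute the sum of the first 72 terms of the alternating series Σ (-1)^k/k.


S = -1 + 1/2 - 1/3 + 1/4 - 1/5 + 1/6 - 1/7 + 1/8 ± ...
= -0.6863
(Full series converges to -ln(2) ≈ -0.6931)

S_72 = -0.6863


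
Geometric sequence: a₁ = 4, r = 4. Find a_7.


aₙ = a₁·r^(n-1)
= 4×4^6
= 4×4096
= 16384

a_7 = 16384


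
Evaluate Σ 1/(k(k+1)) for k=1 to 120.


1/(k(k+1)) = 1/k - 1/(k+1) (partial fractions)
Telescoping: Σ = 1 - 1/121 = 120/121

Sum = 120/121


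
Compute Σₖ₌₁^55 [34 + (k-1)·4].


aₙ = 34 + (55-1)×4 = 250
Sₙ = n(a₁+aₙ)/2 = 55×(34+250)/2
= 55×284/2 = 7810

S_55 = 7810


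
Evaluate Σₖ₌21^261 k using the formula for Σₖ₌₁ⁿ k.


Σₖ₌21^261 k = Σₖ₌₁^261 k − Σₖ₌₁^20 k
= 261·262/2 − 20·21/2
= 34191 − 210 = 33981

Σk = 33981


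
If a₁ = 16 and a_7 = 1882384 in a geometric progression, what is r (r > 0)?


r^(n-1) = aₙ/a₁
r^6 = 1882384/16 = 117649
r = 117649^(1/6)
= ±7; taking r > 0 gives r = 7

r = 7


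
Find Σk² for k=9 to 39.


Σₖ₌9^39 k² = Σₖ₌₁^39 k² − Σₖ₌₁^8 k²
= 39·40·79/6 − 8·9·17/6
= 20540 − 204 = 20336

Σk² = 20336


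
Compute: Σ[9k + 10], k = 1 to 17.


Σ(9k+10) = 9·Σk + 10·n
= 9·153 + 10·17
= 1377 + 170 = 1547

Σ = 1547


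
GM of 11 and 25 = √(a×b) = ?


GM = √(11×25) = √275 = 16.5831

GM = 16.5831


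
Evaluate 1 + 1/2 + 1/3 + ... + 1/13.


H_13 = 1/1 + 1/2 + 1/3 + ... + 1/13
= 1145993/360360
≈ 3.1801

H_13 = 1145993/360360 ≈ 3.1801


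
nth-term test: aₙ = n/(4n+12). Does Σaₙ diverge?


lim(n→∞) n/(4n+12) = 1/4 = 1/4  (divide numerator and denominator by n)
lim aₙ = 1/4 ≠ 0 → series DIVERGES

Diverges (lim aₙ = 1/4 ≠ 0)


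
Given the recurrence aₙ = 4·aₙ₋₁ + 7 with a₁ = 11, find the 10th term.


Computing step by step:
a_1 = 11
a_2 = 51
a_3 = 211
a_4 = 851
a_5 = 3411
a_6 = 13651
a_7 = 54611
a_8 = 218451
a_9 = 873811
a_10 = 3495251


a_10 = 3495251


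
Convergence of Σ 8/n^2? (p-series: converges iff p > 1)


p-series test: Σ c/n^p converges if p > 1, diverges if p ≤ 1 (constant c > 0 doesn't affect convergence).
p = 2
2 > 1 → CONVERGES

Converges (p = 2 > 1)


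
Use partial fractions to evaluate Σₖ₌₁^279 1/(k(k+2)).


1/(k(k+2)) = (1/2)·(1/k - 1/(k+2)) (partial fractions)
Telescoping: Σ = (1/2)·(1 + 1/2 - 1/280 - 1/281) = 117459/157360

Sum = 117459/157360


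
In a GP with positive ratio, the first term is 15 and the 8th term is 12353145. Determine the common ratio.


r^(n-1) = aₙ/a₁
r^7 = 12353145/15 = 823543
r = 823543^(1/7)
= 7

r = 7


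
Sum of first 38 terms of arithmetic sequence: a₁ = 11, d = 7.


aₙ = 11 + (38-1)×7 = 270
Sₙ = n(a₁+aₙ)/2 = 38×(11+270)/2
= 38×281/2 = 5339

S_38 = 5339


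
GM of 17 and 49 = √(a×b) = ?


GM = √(17×49) = √833 = 28.8617

GM = 28.8617


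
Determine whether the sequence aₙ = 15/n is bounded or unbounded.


a₁ = 15, a₂ = 15/2, a₃ = 15/3, ...
0 < aₙ ≤ 15 for all n ≥ 1
Lower bound: 0, Upper bound: 15
The sequence IS bounded

Bounded (0 < aₙ ≤ 15)


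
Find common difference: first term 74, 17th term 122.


d = (aₙ - a₁)/(n-1)
= (122 - 74)/(17-1)
= 48/16 = 3

d = 3


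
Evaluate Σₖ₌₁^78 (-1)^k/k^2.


S = -1 + 1/4 - 1/9 + 1/16 - 1/25 + 1/36 - 1/49 + 1/64 ± ...
= -0.8224
(Full series converges to -π²/12 ≈ -0.8225)

S_78 = -0.8224


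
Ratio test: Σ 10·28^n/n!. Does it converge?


aₙ = 10·28^n/n!
a_{n+1}/aₙ = 28^(n+1)/(n+1)! × n!/28^n  (constant 10 cancels)
= 28/(n+1)
L = lim(n→∞) 28/(n+1) = 0
L < 1 → series CONVERGES

Converges (ratio test: L = 0 < 1)


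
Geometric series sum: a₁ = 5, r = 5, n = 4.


Sₙ = 5×(5^4 - 1)/(5 - 1)
= 5×(625 - 1)/4
= 5×624/4
= 780

S_4 = 780


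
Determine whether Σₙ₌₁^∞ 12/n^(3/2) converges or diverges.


p-series test: Σ c/n^p converges if p > 1, diverges if p ≤ 1 (constant c > 0 doesn't affect convergence).
p = 3/2
3/2 > 1 → CONVERGES

Converges (p = 3/2 > 1)


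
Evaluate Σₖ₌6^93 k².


Σₖ₌6^93 k² = Σₖ₌₁^93 k² − Σₖ₌₁^5 k²
= 93·94·187/6 − 5·6·11/6
= 272459 − 55 = 272404

Σk² = 272404


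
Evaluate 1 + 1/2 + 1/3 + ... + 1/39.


H_39 = 1/1 + 1/2 + 1/3 + ... + 1/39
= 2066035355155033/485721041551200
≈ 4.2535

H_39 = 2066035355155033/485721041551200 ≈ 4.2535


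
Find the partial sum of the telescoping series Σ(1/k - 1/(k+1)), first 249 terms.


Telescoping: adjacent terms cancel.
= 1/1 - 1/250
= 1 - 1/250 = 249/250

Sum = 249/250


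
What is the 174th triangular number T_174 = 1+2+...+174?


n(n+1)/2 = 174×175/2 = 30450/2 = 15225

Σk = 15225


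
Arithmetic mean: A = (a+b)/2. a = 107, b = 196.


AM = (107 + 196)/2 = 303/2 = 151.5

AM = 151.5


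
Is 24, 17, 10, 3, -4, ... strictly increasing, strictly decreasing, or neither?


Differences: -7, -7, -7, -7
All differences < 0 → strictly DECREASING

Monotonically decreasing


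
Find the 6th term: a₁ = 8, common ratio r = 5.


aₙ = a₁·r^(n-1)
= 8×5^5
= 8×3125
= 25000

a_6 = 25000


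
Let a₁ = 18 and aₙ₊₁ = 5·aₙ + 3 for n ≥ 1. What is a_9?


Computing step by step:
a_1 = 18
a_2 = 93
a_3 = 468
a_4 = 2343
a_5 = 11718
a_6 = 58593
a_7 = 292968
a_8 = 1464843
a_9 = 7324218


a_9 = 7324218


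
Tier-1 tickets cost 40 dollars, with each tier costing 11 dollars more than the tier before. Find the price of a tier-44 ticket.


aₙ = a₁ + (n-1)d
= 40 + (44-1)×11
= 40 + 473
= 513

a_44 = 513


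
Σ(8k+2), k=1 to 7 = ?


Σ(8k+2) = 8·Σk + 2·n
= 8·28 + 2·7
= 224 + 14 = 238

Σ = 238


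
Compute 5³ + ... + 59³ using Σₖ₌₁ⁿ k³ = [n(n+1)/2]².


Σₖ₌5^59 k³ = [59·60/2]² − [4·5/2]²
= 3132900 − 100 = 3132800

Σk³ = 3132800


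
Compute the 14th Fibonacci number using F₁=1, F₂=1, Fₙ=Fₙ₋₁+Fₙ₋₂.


Fibonacci sequence: 1, 1, 2, 3, 5, 8, 13, 21, 34, 55, 89, ...
F(14) = 377

F(14) = 377


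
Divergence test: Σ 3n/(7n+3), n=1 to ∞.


lim(n→∞) 3n/(7n+3) = 3/7 = 3/7  (divide numerator and denominator by n)
lim aₙ = 3/7 ≠ 0 → series DIVERGES

Diverges (lim aₙ = 3/7 ≠ 0)


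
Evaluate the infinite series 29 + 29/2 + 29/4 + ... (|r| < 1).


S∞ = a₁/(1-r) = 29/(1 - 1/2)
= 29/(1/2)
= 58

S∞ = 58


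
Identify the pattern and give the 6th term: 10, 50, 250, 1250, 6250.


Pattern: geometric (r=5)
Terms: 10, 50, 250, 1250, 6250
Next term = 31250

Next term = 31250


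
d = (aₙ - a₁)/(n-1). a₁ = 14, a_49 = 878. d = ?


d = (aₙ - a₁)/(n-1)
= (878 - 14)/(49-1)
= 864/48 = 18

d = 18


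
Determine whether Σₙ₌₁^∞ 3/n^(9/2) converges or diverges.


p-series test: Σ c/n^p converges if p > 1, diverges if p ≤ 1 (constant c > 0 doesn't affect convergence).
p = 9/2
9/2 > 1 → CONVERGES

Converges (p = 9/2 > 1)


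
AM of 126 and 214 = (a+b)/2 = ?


AM = (126 + 214)/2 = 340/2 = 170

AM = 170


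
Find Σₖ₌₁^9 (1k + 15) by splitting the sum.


Σ(1k+15) = 1·Σk + 15·n
= 1·45 + 15·9
= 45 + 135 = 180

Σ = 180


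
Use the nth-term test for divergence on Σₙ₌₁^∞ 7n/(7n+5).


lim(n→∞) 7n/(7n+5) = 7/7 = 1  (divide numerator and denominator by n)
lim aₙ = 1 ≠ 0 → series DIVERGES

Diverges (lim aₙ = 1 ≠ 0)


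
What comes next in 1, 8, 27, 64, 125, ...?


Pattern: perfect cubes: n³
Terms: 1, 8, 27, 64, 125
Next term = 216

Next term = 216


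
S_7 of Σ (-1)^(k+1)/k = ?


S = 1 - 1/2 + 1/3 - 1/4 + 1/5 - 1/6 + 1/7
= 0.7595
(Full series converges to +ln(2) ≈ +0.6931)

S_7 = 0.7595


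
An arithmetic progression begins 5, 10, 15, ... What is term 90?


aₙ = a₁ + (n-1)d
= 5 + (90-1)×5
= 5 + 445
= 450

a_90 = 450


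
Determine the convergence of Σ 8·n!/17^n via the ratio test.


aₙ = 8·n!/17^n
a_{n+1}/aₙ = (n+1)!/17^(n+1) × 17^n/n!  (constant 8 cancels)
= (n+1)/17
L = lim(n→∞) (n+1)/17 = ∞
L > 1 → series DIVERGES

Diverges (ratio test: L = ∞ > 1)


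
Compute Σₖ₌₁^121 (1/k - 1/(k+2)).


Telescoping with gap 2: two head and two tail terms survive.
= (1 + 1/2) - (1/122 + 1/123)
= 3/2 - 1/122 - 1/123 = 11132/7503

Sum = 11132/7503


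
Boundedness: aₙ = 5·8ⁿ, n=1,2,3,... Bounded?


aₙ = 5·8ⁿ → as n→∞, aₙ→∞ (since base 8 > 1)
No finite upper bound exists
The sequence is UNBOUNDED

Unbounded (aₙ → ∞ as n → ∞)


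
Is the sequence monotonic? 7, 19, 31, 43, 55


Differences: 12, 12, 12, 12
All differences > 0 → strictly INCREASING

Monotonically increasing
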